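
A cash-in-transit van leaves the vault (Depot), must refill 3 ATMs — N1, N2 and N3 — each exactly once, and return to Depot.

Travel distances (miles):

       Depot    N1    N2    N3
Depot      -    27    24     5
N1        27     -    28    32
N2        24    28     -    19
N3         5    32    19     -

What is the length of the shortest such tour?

Shortest round trip = 79 miles.

Depot-N1-N2-N3-Depot: 27+28+19+5 = 79
Depot-N1-N3-N2-Depot: 27+32+19+24 = 102
Depot-N2-N1-N3-Depot: 24+28+32+5 = 89
The minimum is 79.
One optimal route: Depot → N1 → N2 → N3 → Depot (or its reverse).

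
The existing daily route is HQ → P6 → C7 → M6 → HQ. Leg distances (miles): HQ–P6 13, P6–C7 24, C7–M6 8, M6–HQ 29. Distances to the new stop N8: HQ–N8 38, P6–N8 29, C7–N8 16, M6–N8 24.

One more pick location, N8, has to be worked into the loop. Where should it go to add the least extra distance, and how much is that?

Insertion cost between consecutive stops i–j is d(i,N8) + d(N8,j) − d(i,j):
  between HQ and P6: 38 + 29 − 13 = 54
  between P6 and C7: 29 + 16 − 24 = 21
  between C7 and M6: 16 + 24 − 8 = 32
  between M6 and HQ: 24 + 38 − 29 = 33
Cheapest insertion is between P6 and C7, adding 21.
New total = 74 + 21 = 95.

Minimum extra distance: 21 miles, inserting N8 between P6 and C7.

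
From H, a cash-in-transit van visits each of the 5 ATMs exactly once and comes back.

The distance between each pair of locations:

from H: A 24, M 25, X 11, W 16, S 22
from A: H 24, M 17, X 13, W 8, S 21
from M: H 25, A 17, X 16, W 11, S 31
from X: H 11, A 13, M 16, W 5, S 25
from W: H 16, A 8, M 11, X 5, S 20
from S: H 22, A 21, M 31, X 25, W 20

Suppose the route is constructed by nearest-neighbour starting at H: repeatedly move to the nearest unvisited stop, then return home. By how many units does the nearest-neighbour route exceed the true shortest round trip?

Excess over optimum: 7.

From H: X=11, W=16, S=22, A=24, M=25 → choose X (11).
From X: W=5, A=13, M=16, S=25 → choose W (5).
From W: A=8, M=11, S=20 → choose A (8).
From A: M=17, S=21 → choose M (17).
From M: S=31 → choose S (31).
NN route H → X → W → A → M → S → H costs 94.
Optimal: H → X → W → M → A → S → H costs 87 (by enumerating all 60 distinct tours).
Excess = 94 − 87 = 7.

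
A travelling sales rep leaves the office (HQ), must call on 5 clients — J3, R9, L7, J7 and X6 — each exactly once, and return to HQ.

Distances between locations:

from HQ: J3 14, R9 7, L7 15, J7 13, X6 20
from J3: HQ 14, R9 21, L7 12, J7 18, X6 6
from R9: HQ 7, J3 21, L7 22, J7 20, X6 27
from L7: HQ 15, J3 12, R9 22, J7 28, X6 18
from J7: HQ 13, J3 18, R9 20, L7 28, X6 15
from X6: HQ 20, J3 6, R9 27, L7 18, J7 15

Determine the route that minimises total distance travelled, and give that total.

75 — the shortest possible round trip.

There are 60 distinct closed tours to check (reversals are equivalent).
HQ - J3 - R9 - L7 - J7 - X6 - HQ: 14+21+22+28+15+20 = 120
HQ - J3 - R9 - L7 - X6 - J7 - HQ: 14+21+22+18+15+13 = 103
HQ - J3 - R9 - J7 - L7 - X6 - HQ: 14+21+20+28+18+20 = 121
HQ - J3 - R9 - J7 - X6 - L7 - HQ: 14+21+20+15+18+15 = 103
HQ - J3 - R9 - X6 - L7 - J7 - HQ: 14+21+27+18+28+13 = 121
HQ - J3 - R9 - X6 - J7 - L7 - HQ: 14+21+27+15+28+15 = 120
HQ - J3 - L7 - R9 - J7 - X6 - HQ: 14+12+22+20+15+20 = 103
HQ - J3 - L7 - R9 - X6 - J7 - HQ: 14+12+22+27+15+13 = 103
HQ - J3 - L7 - J7 - R9 - X6 - HQ: 14+12+28+20+27+20 = 121
HQ - J3 - L7 - J7 - X6 - R9 - HQ: 14+12+28+15+27+7 = 103
HQ - J3 - L7 - X6 - R9 - J7 - HQ: 14+12+18+27+20+13 = 104
HQ - J3 - L7 - X6 - J7 - R9 - HQ: 14+12+18+15+20+7 = 86
HQ - J3 - J7 - R9 - L7 - X6 - HQ: 14+18+20+22+18+20 = 112
HQ - J3 - J7 - R9 - X6 - L7 - HQ: 14+18+20+27+18+15 = 112
… (46 more)
HQ - R9 - L7 - J3 - X6 - J7 - HQ: 7+22+12+6+15+13 = 75  ← best
The minimum is 75.
One optimal route: HQ → R9 → L7 → J3 → X6 → J7 → HQ (or its reverse).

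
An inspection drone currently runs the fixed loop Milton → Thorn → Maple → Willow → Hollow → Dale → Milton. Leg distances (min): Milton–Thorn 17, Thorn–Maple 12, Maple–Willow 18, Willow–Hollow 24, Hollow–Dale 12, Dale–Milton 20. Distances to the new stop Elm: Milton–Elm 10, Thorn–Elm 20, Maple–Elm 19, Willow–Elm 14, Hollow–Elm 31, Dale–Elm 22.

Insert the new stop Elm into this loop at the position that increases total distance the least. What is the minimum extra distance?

Minimum extra distance: 12 min, inserting Elm between Dale and Milton.

Insertion cost between consecutive stops i–j is d(i,Elm) + d(Elm,j) − d(i,j):
  between Milton and Thorn: 10 + 20 − 17 = 13
  between Thorn and Maple: 20 + 19 − 12 = 27
  between Maple and Willow: 19 + 14 − 18 = 15
  between Willow and Hollow: 14 + 31 − 24 = 21
  between Hollow and Dale: 31 + 22 − 12 = 41
  between Dale and Milton: 22 + 10 − 20 = 12
Cheapest insertion is between Dale and Milton, adding 12.
New total = 103 + 12 = 115.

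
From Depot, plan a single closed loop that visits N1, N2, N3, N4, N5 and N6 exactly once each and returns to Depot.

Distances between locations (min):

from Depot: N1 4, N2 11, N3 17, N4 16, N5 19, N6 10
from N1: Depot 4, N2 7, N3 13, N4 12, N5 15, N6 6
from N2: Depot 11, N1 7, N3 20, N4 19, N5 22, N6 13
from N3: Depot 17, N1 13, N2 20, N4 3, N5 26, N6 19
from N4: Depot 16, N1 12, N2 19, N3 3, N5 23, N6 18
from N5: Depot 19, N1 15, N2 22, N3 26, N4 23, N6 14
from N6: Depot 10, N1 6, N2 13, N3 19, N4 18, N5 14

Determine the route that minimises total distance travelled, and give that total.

There are 360 distinct closed tours to check (reversals are equivalent).
Depot → N1 → N2 → N3 → N4 → N5 → N6 → Depot: 4+7+20+3+23+14+10 = 81
Depot → N1 → N2 → N3 → N4 → N6 → N5 → Depot: 4+7+20+3+18+14+19 = 85
Depot → N1 → N2 → N3 → N5 → N4 → N6 → Depot: 4+7+20+26+23+18+10 = 108
Depot → N1 → N2 → N3 → N5 → N6 → N4 → Depot: 4+7+20+26+14+18+16 = 105
Depot → N1 → N2 → N3 → N6 → N4 → N5 → Depot: 4+7+20+19+18+23+19 = 110
Depot → N1 → N2 → N3 → N6 → N5 → N4 → Depot: 4+7+20+19+14+23+16 = 103
Depot → N1 → N2 → N4 → N3 → N5 → N6 → Depot: 4+7+19+3+26+14+10 = 83
Depot → N1 → N2 → N4 → N3 → N6 → N5 → Depot: 4+7+19+3+19+14+19 = 85
… (352 more)
The minimum is 81.
One optimal route: Depot → N1 → N2 → N3 → N4 → N5 → N6 → Depot (or its reverse).

81 min — the shortest possible round trip.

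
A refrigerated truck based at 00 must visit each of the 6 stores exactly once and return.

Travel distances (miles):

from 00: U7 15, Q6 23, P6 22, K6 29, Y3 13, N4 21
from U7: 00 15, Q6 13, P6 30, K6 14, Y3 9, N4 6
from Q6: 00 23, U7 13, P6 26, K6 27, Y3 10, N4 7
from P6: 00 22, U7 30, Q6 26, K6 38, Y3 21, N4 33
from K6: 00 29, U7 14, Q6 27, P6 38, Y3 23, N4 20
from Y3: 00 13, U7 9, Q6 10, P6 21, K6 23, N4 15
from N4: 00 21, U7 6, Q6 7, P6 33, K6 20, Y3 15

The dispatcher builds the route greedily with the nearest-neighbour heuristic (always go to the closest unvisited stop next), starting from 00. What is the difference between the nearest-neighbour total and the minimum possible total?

The nearest-neighbour route is 19 miles longer than optimal.

From 00: Y3=13, U7=15, N4=21, P6=22, Q6=23, K6=29 → choose Y3 (13).
From Y3: U7=9, Q6=10, N4=15, P6=21, K6=23 → choose U7 (9).
From U7: N4=6, Q6=13, K6=14, P6=30 → choose N4 (6).
From N4: Q6=7, K6=20, P6=33 → choose Q6 (7).
From Q6: P6=26, K6=27 → choose P6 (26).
From P6: K6=38 → choose K6 (38).
NN route 00 → Y3 → U7 → N4 → Q6 → P6 → K6 → 00 costs 128.
Optimal: 00 → U7 → K6 → N4 → Q6 → Y3 → P6 → 00 costs 109 (by enumerating all 360 distinct tours).
Excess = 128 − 109 = 19.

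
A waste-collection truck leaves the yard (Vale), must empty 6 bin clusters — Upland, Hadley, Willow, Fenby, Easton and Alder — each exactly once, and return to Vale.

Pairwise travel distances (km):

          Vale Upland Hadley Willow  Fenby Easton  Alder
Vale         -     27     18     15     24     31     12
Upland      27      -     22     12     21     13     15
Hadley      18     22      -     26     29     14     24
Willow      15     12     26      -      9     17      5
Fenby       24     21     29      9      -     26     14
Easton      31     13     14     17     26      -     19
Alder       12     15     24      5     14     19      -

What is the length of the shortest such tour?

Vale-Upland-Hadley-Willow-Fenby-Easton-Alder-Vale: 27+22+26+9+26+19+12 = 141
Vale-Upland-Hadley-Willow-Fenby-Alder-Easton-Vale: 27+22+26+9+14+19+31 = 148
Vale-Upland-Hadley-Willow-Easton-Fenby-Alder-Vale: 27+22+26+17+26+14+12 = 144
Vale-Upland-Hadley-Willow-Easton-Alder-Fenby-Vale: 27+22+26+17+19+14+24 = 149
Vale-Upland-Hadley-Willow-Alder-Fenby-Easton-Vale: 27+22+26+5+14+26+31 = 151
Vale-Upland-Hadley-Willow-Alder-Easton-Fenby-Vale: 27+22+26+5+19+26+24 = 149
Vale-Upland-Hadley-Fenby-Willow-Easton-Alder-Vale: 27+22+29+9+17+19+12 = 135
Vale-Upland-Hadley-Fenby-Willow-Alder-Easton-Vale: 27+22+29+9+5+19+31 = 142
… (352 more)
Vale-Hadley-Easton-Upland-Willow-Fenby-Alder-Vale: 18+14+13+12+9+14+12 = 92  ← best
The minimum is 92.
One optimal route: Vale → Hadley → Easton → Upland → Willow → Fenby → Alder → Vale (or its reverse).

Minimum total distance: 92 km.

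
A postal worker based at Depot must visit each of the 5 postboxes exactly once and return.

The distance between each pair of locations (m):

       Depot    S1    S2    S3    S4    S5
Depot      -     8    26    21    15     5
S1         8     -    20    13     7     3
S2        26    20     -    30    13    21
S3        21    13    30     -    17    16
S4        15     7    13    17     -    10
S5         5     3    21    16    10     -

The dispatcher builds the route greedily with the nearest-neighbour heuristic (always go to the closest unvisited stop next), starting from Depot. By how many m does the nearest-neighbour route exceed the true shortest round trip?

The nearest-neighbour route is 2 m longer than optimal.

Depot: S5=5, S1=8, S4=15, S3=21, S2=26 ⇒ S5
S5: S1=3, S4=10, S3=16, S2=21 ⇒ S1
S1: S4=7, S3=13, S2=20 ⇒ S4
S4: S2=13, S3=17 ⇒ S2
S2: S3=30 ⇒ S3
NN route Depot → S5 → S1 → S4 → S2 → S3 → Depot costs 79.
Optimal: Depot → S1 → S3 → S4 → S2 → S5 → Depot costs 77 (by enumerating all 60 distinct tours).
Excess = 79 − 77 = 2.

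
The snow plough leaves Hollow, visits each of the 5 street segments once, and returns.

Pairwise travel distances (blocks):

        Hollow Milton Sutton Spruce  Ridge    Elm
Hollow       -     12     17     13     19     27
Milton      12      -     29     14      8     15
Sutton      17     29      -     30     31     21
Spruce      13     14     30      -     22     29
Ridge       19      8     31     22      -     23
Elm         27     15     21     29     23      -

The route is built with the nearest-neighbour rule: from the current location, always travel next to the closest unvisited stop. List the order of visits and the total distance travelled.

109 blocks along Hollow → Milton → Ridge → Spruce → Elm → Sutton → Hollow.

Hollow → [Milton:12 / Spruce:13 / Sutton:17 / Ridge:19 / Elm:27] → Milton (12)
Milton → [Ridge:8 / Spruce:14 / Elm:15 / Sutton:29] → Ridge (8)
Ridge → [Spruce:22 / Elm:23 / Sutton:31] → Spruce (22)
Spruce → [Elm:29 / Sutton:30] → Elm (29)
Elm → [Sutton:21] → Sutton (21)
Return Sutton→Hollow: 17.
Total = 12 + 8 + 22 + 29 + 21 + 17 = 109.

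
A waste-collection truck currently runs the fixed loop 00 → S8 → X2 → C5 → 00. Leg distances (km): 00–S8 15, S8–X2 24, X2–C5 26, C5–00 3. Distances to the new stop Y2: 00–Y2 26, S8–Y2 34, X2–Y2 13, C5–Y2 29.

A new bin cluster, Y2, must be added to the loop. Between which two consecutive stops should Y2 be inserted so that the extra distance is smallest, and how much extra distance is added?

Adding 16 km by placing Y2 on the X2–C5 leg.

Insertion cost between consecutive stops i–j is d(i,Y2) + d(Y2,j) − d(i,j):
  between 00 and S8: 26 + 34 − 15 = 45
  between S8 and X2: 34 + 13 − 24 = 23
  between X2 and C5: 13 + 29 − 26 = 16
  between C5 and 00: 29 + 26 − 3 = 52
Cheapest insertion is between X2 and C5, adding 16.
New total = 68 + 16 = 84.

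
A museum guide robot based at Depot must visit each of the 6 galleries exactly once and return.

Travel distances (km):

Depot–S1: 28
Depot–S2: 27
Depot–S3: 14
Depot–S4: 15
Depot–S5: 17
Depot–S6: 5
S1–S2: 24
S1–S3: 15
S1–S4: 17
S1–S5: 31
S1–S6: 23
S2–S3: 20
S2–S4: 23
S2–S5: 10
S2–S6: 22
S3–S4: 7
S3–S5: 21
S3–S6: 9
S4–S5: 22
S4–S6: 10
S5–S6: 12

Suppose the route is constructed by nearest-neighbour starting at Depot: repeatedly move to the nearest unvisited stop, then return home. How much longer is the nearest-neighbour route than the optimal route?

1 km longer than the optimal tour.

From Depot: S6=5, S3=14, S4=15, S5=17, S2=27, S1=28 → choose S6 (5).
From S6: S3=9, S4=10, S5=12, S2=22, S1=23 → choose S3 (9).
From S3: S4=7, S1=15, S2=20, S5=21 → choose S4 (7).
From S4: S1=17, S5=22, S2=23 → choose S1 (17).
From S1: S2=24, S5=31 → choose S2 (24).
From S2: S5=10 → choose S5 (10).
NN route Depot → S6 → S3 → S4 → S1 → S2 → S5 → Depot costs 89.
Optimal: Depot → S4 → S3 → S1 → S2 → S5 → S6 → Depot costs 88 (by enumerating all 360 distinct tours).
Excess = 89 − 88 = 1.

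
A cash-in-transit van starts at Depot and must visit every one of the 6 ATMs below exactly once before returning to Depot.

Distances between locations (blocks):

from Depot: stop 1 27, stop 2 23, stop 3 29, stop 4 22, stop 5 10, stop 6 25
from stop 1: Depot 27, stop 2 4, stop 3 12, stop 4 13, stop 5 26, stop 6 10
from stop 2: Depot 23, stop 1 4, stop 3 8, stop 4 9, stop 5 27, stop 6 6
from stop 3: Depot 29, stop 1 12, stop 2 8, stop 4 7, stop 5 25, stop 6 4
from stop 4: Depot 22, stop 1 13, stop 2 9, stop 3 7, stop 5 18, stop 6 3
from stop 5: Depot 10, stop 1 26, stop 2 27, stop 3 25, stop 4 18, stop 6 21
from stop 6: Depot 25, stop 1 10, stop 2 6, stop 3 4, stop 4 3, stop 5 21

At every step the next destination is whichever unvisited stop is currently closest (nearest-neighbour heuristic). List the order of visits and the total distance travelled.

Nearest-neighbour total = 74 blocks; route Depot → stop 5 → stop 4 → stop 6 → stop 3 → stop 2 → stop 1 → Depot.

From Depot: distances to unvisited — stop 5=10, stop 4=22, stop 2=23, stop 6=25, stop 1=27, stop 3=29. Nearest is stop 5 (10).
From stop 5: distances to unvisited — stop 4=18, stop 6=21, stop 3=25, stop 1=26, stop 2=27. Nearest is stop 4 (18).
From stop 4: distances to unvisited — stop 6=3, stop 3=7, stop 2=9, stop 1=13. Nearest is stop 6 (3).
From stop 6: distances to unvisited — stop 3=4, stop 2=6, stop 1=10. Nearest is stop 3 (4).
From stop 3: distances to unvisited — stop 2=8, stop 1=12. Nearest is stop 2 (8).
From stop 2: distances to unvisited — stop 1=4. Nearest is stop 1 (4).
Return stop 1→Depot: 27.
Total = 10 + 18 + 3 + 4 + 8 + 4 + 27 = 74.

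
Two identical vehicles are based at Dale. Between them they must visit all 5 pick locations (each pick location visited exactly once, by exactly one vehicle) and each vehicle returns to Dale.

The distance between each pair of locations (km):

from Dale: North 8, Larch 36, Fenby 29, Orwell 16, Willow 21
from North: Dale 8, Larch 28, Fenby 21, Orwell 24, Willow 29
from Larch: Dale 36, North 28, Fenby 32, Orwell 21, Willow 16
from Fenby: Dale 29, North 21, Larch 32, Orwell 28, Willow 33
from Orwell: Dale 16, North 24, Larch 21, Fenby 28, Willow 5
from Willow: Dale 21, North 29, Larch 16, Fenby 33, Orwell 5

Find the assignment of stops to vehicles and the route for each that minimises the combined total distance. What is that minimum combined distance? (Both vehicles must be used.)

There are 2^4 − 1 = 15 ways to divide the 5 stops into two non-empty groups. For each, the best each vehicle can do is its own shortest tour through its group:
  {North} + {Larch, Fenby, Orwell, Willow}: 16 + 98 = 114
  {Larch} + {North, Fenby, Orwell, Willow}: 72 + 83 = 155
  {North, Larch} + {Fenby, Orwell, Willow}: 72 + 83 = 155
  {Fenby} + {North, Larch, Orwell, Willow}: 58 + 73 = 131
  {North, Fenby} + {Larch, Orwell, Willow}: 58 + 73 = 131
  {Larch, Fenby} + {North, Orwell, Willow}: 97 + 58 = 155
  … (15 splits in total)
Best: vehicle 1 Dale → North → Dale = 16; vehicle 2 Dale → Fenby → Larch → Willow → Orwell → Dale = 98; combined 114.

114 km — the smallest possible combined total.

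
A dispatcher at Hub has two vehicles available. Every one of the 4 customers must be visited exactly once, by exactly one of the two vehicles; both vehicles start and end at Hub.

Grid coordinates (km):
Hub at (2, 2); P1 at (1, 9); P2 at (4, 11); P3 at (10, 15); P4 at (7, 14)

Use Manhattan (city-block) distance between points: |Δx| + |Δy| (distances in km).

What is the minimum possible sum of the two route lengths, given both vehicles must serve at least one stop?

Minimum combined distance: 58 km.

Try each way of splitting the stops between the two vehicles (each non-empty) and, for each split, find the best tour for each vehicle:
  {P1} + {P2, P3, P4}: 16 + 42 = 58
  {P2} + {P1, P3, P4}: 22 + 44 = 66
  {P1, P2} + {P3, P4}: 24 + 42 = 66
  {P3} + {P1, P2, P4}: 42 + 36 = 78
  {P1, P3} + {P2, P4}: 44 + 34 = 78
  {P2, P3} + {P1, P4}: 42 + 36 = 78
  … (7 splits in total)
Best: vehicle 1 Hub → P1 → Hub = 16; vehicle 2 Hub → P2 → P3 → P4 → Hub = 42; combined 58.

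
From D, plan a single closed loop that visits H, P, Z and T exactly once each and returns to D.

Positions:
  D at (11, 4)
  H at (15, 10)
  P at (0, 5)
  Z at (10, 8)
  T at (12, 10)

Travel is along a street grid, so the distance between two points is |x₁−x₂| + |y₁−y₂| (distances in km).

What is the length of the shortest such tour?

Minimum total distance: 42 km.

With 4 stops there are 4!/2 = 12 distinct round trips (a route and its reverse cost the same).
D→H→P→Z→T→D: 10+20+13+4+7 = 54
D→H→P→T→Z→D: 10+20+17+4+5 = 56
D→H→Z→P→T→D: 10+7+13+17+7 = 54
D→H→Z→T→P→D: 10+7+4+17+12 = 50
D→H→T→P→Z→D: 10+3+17+13+5 = 48
D→H→T→Z→P→D: 10+3+4+13+12 = 42
D→P→H→Z→T→D: 12+20+7+4+7 = 50
D→P→H→T→Z→D: 12+20+3+4+5 = 44
D→P→Z→H→T→D: 12+13+7+3+7 = 42
D→P→T→H→Z→D: 12+17+3+7+5 = 44
D→Z→H→P→T→D: 5+7+20+17+7 = 56
D→Z→P→H→T→D: 5+13+20+3+7 = 48
The minimum is 42.
One optimal route: D → H → T → Z → P → D (or its reverse).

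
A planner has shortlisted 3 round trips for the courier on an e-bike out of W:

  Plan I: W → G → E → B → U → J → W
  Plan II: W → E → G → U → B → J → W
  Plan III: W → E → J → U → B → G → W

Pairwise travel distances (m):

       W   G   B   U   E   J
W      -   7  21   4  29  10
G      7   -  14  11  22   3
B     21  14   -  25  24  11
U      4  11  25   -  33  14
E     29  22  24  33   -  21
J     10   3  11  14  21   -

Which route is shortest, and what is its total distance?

102 m — Plan I is the shortest.

Plan I: 7 + 22 + 24 + 25 + 14 + 10 = 102
Plan II: 29 + 22 + 11 + 25 + 11 + 10 = 108
Plan III: 29 + 21 + 14 + 25 + 14 + 7 = 110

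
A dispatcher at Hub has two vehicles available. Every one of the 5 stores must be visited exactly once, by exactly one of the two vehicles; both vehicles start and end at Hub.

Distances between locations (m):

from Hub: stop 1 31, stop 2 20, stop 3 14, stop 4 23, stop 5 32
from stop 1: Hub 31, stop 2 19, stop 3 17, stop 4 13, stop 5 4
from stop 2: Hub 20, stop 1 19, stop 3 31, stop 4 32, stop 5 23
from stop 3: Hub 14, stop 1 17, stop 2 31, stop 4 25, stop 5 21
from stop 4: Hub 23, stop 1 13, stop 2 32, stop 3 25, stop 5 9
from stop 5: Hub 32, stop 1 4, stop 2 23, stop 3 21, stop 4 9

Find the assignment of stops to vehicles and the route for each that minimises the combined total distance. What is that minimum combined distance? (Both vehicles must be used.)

103 m — the smallest possible combined total.

Try each way of splitting the stops between the two vehicles (each non-empty) and, for each split, find the best tour for each vehicle:
  {stop 1} + {stop 2, stop 3, stop 4, stop 5}: 62 + 91 = 153
  {stop 2} + {stop 1, stop 3, stop 4, stop 5}: 40 + 67 = 107
  {stop 1, stop 2} + {stop 3, stop 4, stop 5}: 70 + 67 = 137
  {stop 3} + {stop 1, stop 2, stop 4, stop 5}: 28 + 75 = 103
  {stop 1, stop 3} + {stop 2, stop 4, stop 5}: 62 + 75 = 137
  {stop 2, stop 3} + {stop 1, stop 4, stop 5}: 65 + 67 = 132
  … (15 splits in total)
Best: vehicle 1 Hub → stop 3 → Hub = 28; vehicle 2 Hub → stop 2 → stop 1 → stop 5 → stop 4 → Hub = 75; combined 103.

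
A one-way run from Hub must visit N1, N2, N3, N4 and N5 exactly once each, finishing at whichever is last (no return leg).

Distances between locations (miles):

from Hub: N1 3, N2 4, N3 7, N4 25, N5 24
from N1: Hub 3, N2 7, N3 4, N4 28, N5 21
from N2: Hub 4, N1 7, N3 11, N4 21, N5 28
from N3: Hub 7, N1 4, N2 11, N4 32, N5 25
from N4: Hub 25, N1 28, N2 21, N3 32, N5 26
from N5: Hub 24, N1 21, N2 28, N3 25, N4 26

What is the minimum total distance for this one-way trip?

Shortest open route: 65 miles.

There are 5! = 120 possible orderings.
Hub - N1 - N2 - N3 - N4 - N5: 3+7+11+32+26 = 79
Hub - N1 - N2 - N3 - N5 - N4: 3+7+11+25+26 = 72
Hub - N1 - N2 - N4 - N3 - N5: 3+7+21+32+25 = 88
Hub - N1 - N2 - N4 - N5 - N3: 3+7+21+26+25 = 82
Hub - N1 - N2 - N5 - N3 - N4: 3+7+28+25+32 = 95
Hub - N1 - N2 - N5 - N4 - N3: 3+7+28+26+32 = 96
Hub - N1 - N3 - N2 - N4 - N5: 3+4+11+21+26 = 65
Hub - N1 - N3 - N2 - N5 - N4: 3+4+11+28+26 = 72
Hub - N1 - N3 - N4 - N2 - N5: 3+4+32+21+28 = 88
Hub - N1 - N3 - N4 - N5 - N2: 3+4+32+26+28 = 93
Hub - N1 - N3 - N5 - N2 - N4: 3+4+25+28+21 = 81
Hub - N1 - N3 - N5 - N4 - N2: 3+4+25+26+21 = 79
Hub - N1 - N4 - N2 - N3 - N5: 3+28+21+11+25 = 88
Hub - N1 - N4 - N2 - N5 - N3: 3+28+21+28+25 = 105
… (106 more)
The minimum is 65.
One shortest path: Hub → N1 → N3 → N2 → N4 → N5.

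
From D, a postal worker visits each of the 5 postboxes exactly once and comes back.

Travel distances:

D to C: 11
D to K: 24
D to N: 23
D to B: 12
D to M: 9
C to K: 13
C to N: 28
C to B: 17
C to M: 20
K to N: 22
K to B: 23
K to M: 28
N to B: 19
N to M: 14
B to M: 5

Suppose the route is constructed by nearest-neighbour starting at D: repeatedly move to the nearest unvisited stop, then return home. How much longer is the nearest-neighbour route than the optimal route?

The nearest-neighbour route is 12 longer than optimal.

From D: M=9, C=11, B=12, N=23, K=24 → choose M (9).
From M: B=5, N=14, C=20, K=28 → choose B (5).
From B: C=17, N=19, K=23 → choose C (17).
From C: K=13, N=28 → choose K (13).
From K: N=22 → choose N (22).
NN route D → M → B → C → K → N → D costs 89.
Optimal: D → C → K → N → M → B → D costs 77 (by enumerating all 60 distinct tours).
Excess = 89 − 77 = 12.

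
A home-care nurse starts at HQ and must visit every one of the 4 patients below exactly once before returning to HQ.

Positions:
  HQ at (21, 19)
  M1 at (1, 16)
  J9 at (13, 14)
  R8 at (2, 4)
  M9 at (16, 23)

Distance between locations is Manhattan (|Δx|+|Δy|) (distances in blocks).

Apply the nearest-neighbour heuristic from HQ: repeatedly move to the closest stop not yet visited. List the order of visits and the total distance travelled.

Total distance 82 blocks via the nearest-neighbour route HQ → M9 → J9 → M1 → R8 → HQ.

At HQ the remaining stops are M9 9, J9 13, M1 23, R8 34; go to M9.
At M9 the remaining stops are J9 12, M1 22, R8 33; go to J9.
At J9 the remaining stops are M1 14, R8 21; go to M1.
At M1 the remaining stops are R8 13; go to R8.
Return R8→HQ: 34.
Total = 9 + 12 + 14 + 13 + 34 = 82.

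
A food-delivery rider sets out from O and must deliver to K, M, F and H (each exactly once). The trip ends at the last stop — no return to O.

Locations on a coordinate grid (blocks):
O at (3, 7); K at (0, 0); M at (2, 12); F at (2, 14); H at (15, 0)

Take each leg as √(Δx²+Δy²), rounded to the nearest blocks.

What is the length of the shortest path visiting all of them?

Shortest open route: 36 blocks.

There are 4! = 24 possible orderings.
O - K - M - F - H: 8+12+2+19 = 41
O - K - M - H - F: 8+12+18+19 = 57
O - K - F - M - H: 8+14+2+18 = 42
O - K - F - H - M: 8+14+19+18 = 59
O - K - H - M - F: 8+15+18+2 = 43
O - K - H - F - M: 8+15+19+2 = 44
O - M - K - F - H: 5+12+14+19 = 50
O - M - K - H - F: 5+12+15+19 = 51
O - M - F - K - H: 5+2+14+15 = 36
O - M - F - H - K: 5+2+19+15 = 41
O - M - H - K - F: 5+18+15+14 = 52
O - M - H - F - K: 5+18+19+14 = 56
O - F - K - M - H: 7+14+12+18 = 51
O - F - K - H - M: 7+14+15+18 = 54
… (10 more)
The minimum is 36.
One shortest path: O → M → F → K → H.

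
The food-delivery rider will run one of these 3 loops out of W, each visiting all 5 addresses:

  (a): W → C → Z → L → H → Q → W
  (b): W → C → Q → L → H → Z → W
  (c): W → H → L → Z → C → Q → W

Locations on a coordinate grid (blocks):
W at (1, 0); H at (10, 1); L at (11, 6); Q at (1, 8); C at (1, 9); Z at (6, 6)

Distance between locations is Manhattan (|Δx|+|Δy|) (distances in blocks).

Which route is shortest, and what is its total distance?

(a): 9 + 8 + 5 + 6 + 16 + 8 = 52
(b): 9 + 1 + 12 + 6 + 9 + 11 = 48
(c): 10 + 6 + 5 + 8 + 1 + 8 = 38

Shortest is (c), total 38 blocks.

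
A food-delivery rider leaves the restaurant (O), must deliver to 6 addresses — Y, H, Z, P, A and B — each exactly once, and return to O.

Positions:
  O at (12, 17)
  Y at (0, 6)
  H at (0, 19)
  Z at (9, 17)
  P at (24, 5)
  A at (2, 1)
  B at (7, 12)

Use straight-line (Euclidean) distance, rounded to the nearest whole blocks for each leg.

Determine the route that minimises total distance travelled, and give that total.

Minimum total distance: 75 blocks.

With 6 stops there are 6!/2 = 360 distinct round trips (a route and its reverse cost the same).
O-Y-H-Z-P-A-B-O: 16+13+9+19+22+12+7 = 98
O-Y-H-Z-P-B-A-O: 16+13+9+19+18+12+19 = 106
O-Y-H-Z-A-P-B-O: 16+13+9+17+22+18+7 = 102
O-Y-H-Z-A-B-P-O: 16+13+9+17+12+18+17 = 102
O-Y-H-Z-B-P-A-O: 16+13+9+5+18+22+19 = 102
O-Y-H-Z-B-A-P-O: 16+13+9+5+12+22+17 = 94
O-Y-H-P-Z-A-B-O: 16+13+28+19+17+12+7 = 112
O-Y-H-P-Z-B-A-O: 16+13+28+19+5+12+19 = 112
… (352 more)
O-Z-H-B-Y-A-P-O: 3+9+10+9+5+22+17 = 75  ← best
The minimum is 75.
One optimal route: O → Z → H → B → Y → A → P → O (or its reverse).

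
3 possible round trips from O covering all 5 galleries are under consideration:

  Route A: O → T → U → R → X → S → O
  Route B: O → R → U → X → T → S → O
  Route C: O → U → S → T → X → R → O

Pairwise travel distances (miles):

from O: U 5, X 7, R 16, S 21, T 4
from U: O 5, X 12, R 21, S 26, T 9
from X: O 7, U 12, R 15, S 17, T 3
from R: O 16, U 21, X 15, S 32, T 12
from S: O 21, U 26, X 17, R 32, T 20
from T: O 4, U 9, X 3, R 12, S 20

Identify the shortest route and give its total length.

Route A: 4 + 9 + 21 + 15 + 17 + 21 = 87
Route B: 16 + 21 + 12 + 3 + 20 + 21 = 93
Route C: 5 + 26 + 20 + 3 + 15 + 16 = 85

Shortest is Route C, total 85 miles.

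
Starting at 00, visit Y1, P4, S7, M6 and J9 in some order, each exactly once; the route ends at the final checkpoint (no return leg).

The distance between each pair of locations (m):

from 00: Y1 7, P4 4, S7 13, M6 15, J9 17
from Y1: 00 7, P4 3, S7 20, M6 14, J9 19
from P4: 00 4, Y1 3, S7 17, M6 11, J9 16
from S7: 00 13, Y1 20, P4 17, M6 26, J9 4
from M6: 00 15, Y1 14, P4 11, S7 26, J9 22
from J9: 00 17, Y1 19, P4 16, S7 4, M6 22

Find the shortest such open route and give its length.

There are 5! = 120 possible orderings.
00→Y1→P4→S7→M6→J9: 7+3+17+26+22 = 75
00→Y1→P4→S7→J9→M6: 7+3+17+4+22 = 53
00→Y1→P4→M6→S7→J9: 7+3+11+26+4 = 51
00→Y1→P4→M6→J9→S7: 7+3+11+22+4 = 47
00→Y1→P4→J9→S7→M6: 7+3+16+4+26 = 56
00→Y1→P4→J9→M6→S7: 7+3+16+22+26 = 74
00→Y1→S7→P4→M6→J9: 7+20+17+11+22 = 77
00→Y1→S7→P4→J9→M6: 7+20+17+16+22 = 82
00→Y1→S7→M6→P4→J9: 7+20+26+11+16 = 80
00→Y1→S7→M6→J9→P4: 7+20+26+22+16 = 91
00→Y1→S7→J9→P4→M6: 7+20+4+16+11 = 58
00→Y1→S7→J9→M6→P4: 7+20+4+22+11 = 64
00→Y1→M6→P4→S7→J9: 7+14+11+17+4 = 53
00→Y1→M6→P4→J9→S7: 7+14+11+16+4 = 52
… (106 more)
The minimum is 47.
One shortest path: 00 → Y1 → P4 → M6 → J9 → S7.

47 m — the minimum one-way total.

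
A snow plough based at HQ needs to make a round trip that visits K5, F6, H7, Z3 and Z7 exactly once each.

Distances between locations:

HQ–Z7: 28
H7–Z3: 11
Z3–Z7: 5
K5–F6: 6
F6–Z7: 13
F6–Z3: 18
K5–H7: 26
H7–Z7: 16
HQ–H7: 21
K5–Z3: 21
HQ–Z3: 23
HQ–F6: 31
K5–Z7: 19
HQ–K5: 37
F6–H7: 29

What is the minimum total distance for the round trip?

HQ → K5 → F6 → H7 → Z3 → Z7 → HQ: 37+6+29+11+5+28 = 116
HQ → K5 → F6 → H7 → Z7 → Z3 → HQ: 37+6+29+16+5+23 = 116
HQ → K5 → F6 → Z3 → H7 → Z7 → HQ: 37+6+18+11+16+28 = 116
HQ → K5 → F6 → Z3 → Z7 → H7 → HQ: 37+6+18+5+16+21 = 103
HQ → K5 → F6 → Z7 → H7 → Z3 → HQ: 37+6+13+16+11+23 = 106
HQ → K5 → F6 → Z7 → Z3 → H7 → HQ: 37+6+13+5+11+21 = 93
HQ → K5 → H7 → F6 → Z3 → Z7 → HQ: 37+26+29+18+5+28 = 143
HQ → K5 → H7 → F6 → Z7 → Z3 → HQ: 37+26+29+13+5+23 = 133
HQ → K5 → H7 → Z3 → F6 → Z7 → HQ: 37+26+11+18+13+28 = 133
HQ → K5 → H7 → Z3 → Z7 → F6 → HQ: 37+26+11+5+13+31 = 123
HQ → K5 → H7 → Z7 → F6 → Z3 → HQ: 37+26+16+13+18+23 = 133
HQ → K5 → H7 → Z7 → Z3 → F6 → HQ: 37+26+16+5+18+31 = 133
HQ → K5 → Z3 → F6 → H7 → Z7 → HQ: 37+21+18+29+16+28 = 149
HQ → K5 → Z3 → F6 → Z7 → H7 → HQ: 37+21+18+13+16+21 = 126
… (46 more)
The minimum is 93.
One optimal route: HQ → K5 → F6 → Z7 → Z3 → H7 → HQ (or its reverse).

Shortest round trip = 93.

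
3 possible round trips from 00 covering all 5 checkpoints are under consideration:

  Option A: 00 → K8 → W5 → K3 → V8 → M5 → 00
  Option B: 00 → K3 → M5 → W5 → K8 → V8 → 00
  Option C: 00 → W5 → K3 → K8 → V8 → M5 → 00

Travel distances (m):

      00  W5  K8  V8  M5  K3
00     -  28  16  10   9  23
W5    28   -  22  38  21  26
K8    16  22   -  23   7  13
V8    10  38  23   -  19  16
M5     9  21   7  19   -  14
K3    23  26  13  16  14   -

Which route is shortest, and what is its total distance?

Option A: 16 + 22 + 26 + 16 + 19 + 9 = 108
Option B: 23 + 14 + 21 + 22 + 23 + 10 = 113
Option C: 28 + 26 + 13 + 23 + 19 + 9 = 118

108 m — Option A is the shortest.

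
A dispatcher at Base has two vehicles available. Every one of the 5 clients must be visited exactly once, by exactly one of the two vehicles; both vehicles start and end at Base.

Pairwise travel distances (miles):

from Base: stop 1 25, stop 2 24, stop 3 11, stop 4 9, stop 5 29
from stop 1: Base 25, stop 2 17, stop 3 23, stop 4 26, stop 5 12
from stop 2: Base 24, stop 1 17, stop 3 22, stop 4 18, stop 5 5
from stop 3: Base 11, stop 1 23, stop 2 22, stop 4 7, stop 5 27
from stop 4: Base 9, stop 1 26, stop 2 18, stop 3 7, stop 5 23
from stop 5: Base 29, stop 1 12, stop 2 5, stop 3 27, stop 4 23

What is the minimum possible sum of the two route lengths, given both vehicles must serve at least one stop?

Minimum combined distance: 91 miles.

Check every non-empty split of the stops between the two vehicles; for each half take its own optimal tour:
  {stop 1} + {stop 2, stop 3, stop 4, stop 5}: 50 + 70 = 120
  {stop 2} + {stop 1, stop 3, stop 4, stop 5}: 48 + 78 = 126
  {stop 1, stop 2} + {stop 3, stop 4, stop 5}: 66 + 70 = 136
  {stop 3} + {stop 1, stop 2, stop 4, stop 5}: 22 + 69 = 91
  {stop 1, stop 3} + {stop 2, stop 4, stop 5}: 59 + 61 = 120
  {stop 2, stop 3} + {stop 1, stop 4, stop 5}: 57 + 69 = 126
  … (15 splits in total)
Best: vehicle 1 Base → stop 3 → Base = 22; vehicle 2 Base → stop 1 → stop 5 → stop 2 → stop 4 → Base = 69; combined 91.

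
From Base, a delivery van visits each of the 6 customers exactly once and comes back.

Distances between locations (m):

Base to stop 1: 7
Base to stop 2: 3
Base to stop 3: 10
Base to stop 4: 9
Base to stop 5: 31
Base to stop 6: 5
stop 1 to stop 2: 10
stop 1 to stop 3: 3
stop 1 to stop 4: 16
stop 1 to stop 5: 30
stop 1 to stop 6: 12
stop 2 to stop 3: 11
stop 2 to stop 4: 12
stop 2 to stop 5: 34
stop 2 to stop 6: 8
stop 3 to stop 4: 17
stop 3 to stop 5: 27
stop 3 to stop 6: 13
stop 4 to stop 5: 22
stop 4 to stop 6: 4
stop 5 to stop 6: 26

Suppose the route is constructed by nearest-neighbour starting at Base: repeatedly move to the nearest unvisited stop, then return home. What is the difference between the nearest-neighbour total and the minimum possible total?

Base: stop 2=3, stop 6=5, stop 1=7, stop 4=9, stop 3=10, stop 5=31 ⇒ stop 2
stop 2: stop 6=8, stop 1=10, stop 3=11, stop 4=12, stop 5=34 ⇒ stop 6
stop 6: stop 4=4, stop 1=12, stop 3=13, stop 5=26 ⇒ stop 4
stop 4: stop 1=16, stop 3=17, stop 5=22 ⇒ stop 1
stop 1: stop 3=3, stop 5=30 ⇒ stop 3
stop 3: stop 5=27 ⇒ stop 5
NN route Base → stop 2 → stop 6 → stop 4 → stop 1 → stop 3 → stop 5 → Base costs 92.
Optimal: Base → stop 1 → stop 3 → stop 5 → stop 4 → stop 6 → stop 2 → Base costs 74 (by enumerating all 360 distinct tours).
Excess = 92 − 74 = 18.

18 m longer than the optimal tour.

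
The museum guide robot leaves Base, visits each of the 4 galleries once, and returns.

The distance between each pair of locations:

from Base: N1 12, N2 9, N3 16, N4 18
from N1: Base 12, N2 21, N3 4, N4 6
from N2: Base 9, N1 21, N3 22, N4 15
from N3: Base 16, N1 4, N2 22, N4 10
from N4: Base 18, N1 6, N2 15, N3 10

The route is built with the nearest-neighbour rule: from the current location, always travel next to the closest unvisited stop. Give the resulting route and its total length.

Nearest-neighbour total = 50; route Base → N2 → N4 → N1 → N3 → Base.

Base → [N2:9 / N1:12 / N3:16 / N4:18] → N2 (9)
N2 → [N4:15 / N1:21 / N3:22] → N4 (15)
N4 → [N1:6 / N3:10] → N1 (6)
N1 → [N3:4] → N3 (4)
Return N3→Base: 16.
Total = 9 + 15 + 6 + 4 + 16 = 50.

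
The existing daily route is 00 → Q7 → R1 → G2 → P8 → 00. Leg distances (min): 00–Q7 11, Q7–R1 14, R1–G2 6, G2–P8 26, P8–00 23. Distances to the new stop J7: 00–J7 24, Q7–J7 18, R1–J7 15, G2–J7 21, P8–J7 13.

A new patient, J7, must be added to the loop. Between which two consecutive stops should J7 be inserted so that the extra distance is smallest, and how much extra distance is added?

Insertion cost between consecutive stops i–j is d(i,J7) + d(J7,j) − d(i,j):
  between 00 and Q7: 24 + 18 − 11 = 31
  between Q7 and R1: 18 + 15 − 14 = 19
  between R1 and G2: 15 + 21 − 6 = 30
  between G2 and P8: 21 + 13 − 26 = 8
  between P8 and 00: 13 + 24 − 23 = 14
Cheapest insertion is between G2 and P8, adding 8.
New total = 80 + 8 = 88.

Adding 8 min by placing J7 on the G2–P8 leg.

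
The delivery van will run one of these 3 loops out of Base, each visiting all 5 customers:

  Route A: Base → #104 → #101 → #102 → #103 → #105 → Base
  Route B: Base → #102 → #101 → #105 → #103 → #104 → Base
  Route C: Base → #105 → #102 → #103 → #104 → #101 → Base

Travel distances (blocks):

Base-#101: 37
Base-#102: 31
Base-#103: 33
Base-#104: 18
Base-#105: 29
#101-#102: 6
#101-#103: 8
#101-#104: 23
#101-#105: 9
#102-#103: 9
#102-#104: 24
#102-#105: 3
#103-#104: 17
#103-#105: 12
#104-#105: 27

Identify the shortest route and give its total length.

93 blocks — Route B is the shortest.

Route A: 18 + 23 + 6 + 9 + 12 + 29 = 97
Route B: 31 + 6 + 9 + 12 + 17 + 18 = 93
Route C: 29 + 3 + 9 + 17 + 23 + 37 = 118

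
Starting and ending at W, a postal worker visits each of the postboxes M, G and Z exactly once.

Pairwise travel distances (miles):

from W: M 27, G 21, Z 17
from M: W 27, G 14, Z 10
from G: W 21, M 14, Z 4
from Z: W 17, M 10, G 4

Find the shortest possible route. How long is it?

Minimum total distance: 62 miles.

With 3 stops there are 3!/2 = 3 distinct round trips (a route and its reverse cost the same).
W → M → G → Z → W: 27+14+4+17 = 62
W → M → Z → G → W: 27+10+4+21 = 62
W → G → M → Z → W: 21+14+10+17 = 62
The minimum is 62.
One optimal route: W → M → G → Z → W (or its reverse).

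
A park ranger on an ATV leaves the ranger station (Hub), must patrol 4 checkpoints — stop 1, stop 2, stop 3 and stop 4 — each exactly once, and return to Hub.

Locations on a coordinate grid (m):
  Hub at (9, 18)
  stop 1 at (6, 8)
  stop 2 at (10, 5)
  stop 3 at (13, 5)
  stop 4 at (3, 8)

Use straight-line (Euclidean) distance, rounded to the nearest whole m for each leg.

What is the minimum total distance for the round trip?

Hub - stop 1 - stop 2 - stop 3 - stop 4 - Hub: 10+5+3+10+12 = 40
Hub - stop 1 - stop 2 - stop 4 - stop 3 - Hub: 10+5+8+10+14 = 47
Hub - stop 1 - stop 3 - stop 2 - stop 4 - Hub: 10+8+3+8+12 = 41
Hub - stop 1 - stop 3 - stop 4 - stop 2 - Hub: 10+8+10+8+13 = 49
Hub - stop 1 - stop 4 - stop 2 - stop 3 - Hub: 10+3+8+3+14 = 38
Hub - stop 1 - stop 4 - stop 3 - stop 2 - Hub: 10+3+10+3+13 = 39
Hub - stop 2 - stop 1 - stop 3 - stop 4 - Hub: 13+5+8+10+12 = 48
Hub - stop 2 - stop 1 - stop 4 - stop 3 - Hub: 13+5+3+10+14 = 45
Hub - stop 2 - stop 3 - stop 1 - stop 4 - Hub: 13+3+8+3+12 = 39
Hub - stop 2 - stop 4 - stop 1 - stop 3 - Hub: 13+8+3+8+14 = 46
Hub - stop 3 - stop 1 - stop 2 - stop 4 - Hub: 14+8+5+8+12 = 47
Hub - stop 3 - stop 2 - stop 1 - stop 4 - Hub: 14+3+5+3+12 = 37
The minimum is 37.
One optimal route: Hub → stop 3 → stop 2 → stop 1 → stop 4 → Hub (or its reverse).

Minimum total distance: 37 m.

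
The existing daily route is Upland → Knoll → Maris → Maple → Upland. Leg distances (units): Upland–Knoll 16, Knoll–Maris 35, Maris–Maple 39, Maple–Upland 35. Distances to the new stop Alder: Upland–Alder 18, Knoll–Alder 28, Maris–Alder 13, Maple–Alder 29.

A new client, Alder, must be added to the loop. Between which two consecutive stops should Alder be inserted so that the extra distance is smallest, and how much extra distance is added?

+3 — insert Alder between Maris and Maple.

Insertion cost between consecutive stops i–j is d(i,Alder) + d(Alder,j) − d(i,j):
  between Upland and Knoll: 18 + 28 − 16 = 30
  between Knoll and Maris: 28 + 13 − 35 = 6
  between Maris and Maple: 13 + 29 − 39 = 3
  between Maple and Upland: 29 + 18 − 35 = 12
Cheapest insertion is between Maris and Maple, adding 3.
New total = 125 + 3 = 128.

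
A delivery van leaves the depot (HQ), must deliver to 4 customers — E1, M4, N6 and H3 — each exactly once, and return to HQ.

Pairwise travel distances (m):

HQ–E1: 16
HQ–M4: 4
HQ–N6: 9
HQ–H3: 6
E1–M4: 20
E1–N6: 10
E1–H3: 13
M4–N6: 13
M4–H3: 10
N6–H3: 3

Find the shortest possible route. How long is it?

There are 12 distinct closed tours to check (reversals are equivalent).
HQ→E1→M4→N6→H3→HQ: 16+20+13+3+6 = 58
HQ→E1→M4→H3→N6→HQ: 16+20+10+3+9 = 58
HQ→E1→N6→M4→H3→HQ: 16+10+13+10+6 = 55
HQ→E1→N6→H3→M4→HQ: 16+10+3+10+4 = 43
HQ→E1→H3→M4→N6→HQ: 16+13+10+13+9 = 61
HQ→E1→H3→N6→M4→HQ: 16+13+3+13+4 = 49
HQ→M4→E1→N6→H3→HQ: 4+20+10+3+6 = 43
HQ→M4→E1→H3→N6→HQ: 4+20+13+3+9 = 49
HQ→M4→N6→E1→H3→HQ: 4+13+10+13+6 = 46
HQ→M4→H3→E1→N6→HQ: 4+10+13+10+9 = 46
HQ→N6→E1→M4→H3→HQ: 9+10+20+10+6 = 55
HQ→N6→M4→E1→H3→HQ: 9+13+20+13+6 = 61
The minimum is 43.
One optimal route: HQ → E1 → N6 → H3 → M4 → HQ (or its reverse).

43 m — the shortest possible round trip.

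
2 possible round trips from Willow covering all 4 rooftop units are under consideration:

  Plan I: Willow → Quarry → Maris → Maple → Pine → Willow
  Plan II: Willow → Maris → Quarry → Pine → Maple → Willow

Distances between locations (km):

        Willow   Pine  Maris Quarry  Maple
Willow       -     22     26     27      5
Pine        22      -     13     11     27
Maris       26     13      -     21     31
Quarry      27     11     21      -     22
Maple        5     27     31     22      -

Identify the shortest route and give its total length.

Plan I: 27 + 21 + 31 + 27 + 22 = 128
Plan II: 26 + 21 + 11 + 27 + 5 = 90

Shortest is Plan II, total 90 km.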